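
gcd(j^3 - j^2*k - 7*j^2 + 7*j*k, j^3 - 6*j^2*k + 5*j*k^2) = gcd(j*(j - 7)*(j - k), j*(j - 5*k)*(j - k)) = j^2 - j*k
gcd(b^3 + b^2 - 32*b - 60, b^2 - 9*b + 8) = 1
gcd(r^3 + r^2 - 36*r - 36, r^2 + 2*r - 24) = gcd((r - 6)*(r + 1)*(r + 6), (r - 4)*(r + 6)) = r + 6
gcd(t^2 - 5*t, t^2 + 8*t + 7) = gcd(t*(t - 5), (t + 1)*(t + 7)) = 1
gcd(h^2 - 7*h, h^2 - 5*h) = h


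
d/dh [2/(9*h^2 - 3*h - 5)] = 6*(1 - 6*h)/(-9*h^2 + 3*h + 5)^2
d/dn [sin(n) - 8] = cos(n)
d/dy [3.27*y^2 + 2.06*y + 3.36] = 6.54*y + 2.06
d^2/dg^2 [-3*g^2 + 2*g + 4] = -6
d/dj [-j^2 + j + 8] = 1 - 2*j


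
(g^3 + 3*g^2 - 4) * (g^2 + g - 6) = g^5 + 4*g^4 - 3*g^3 - 22*g^2 - 4*g + 24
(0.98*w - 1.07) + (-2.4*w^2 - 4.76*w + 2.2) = -2.4*w^2 - 3.78*w + 1.13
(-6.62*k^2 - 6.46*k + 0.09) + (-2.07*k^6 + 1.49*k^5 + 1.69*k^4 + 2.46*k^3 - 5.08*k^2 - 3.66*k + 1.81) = -2.07*k^6 + 1.49*k^5 + 1.69*k^4 + 2.46*k^3 - 11.7*k^2 - 10.12*k + 1.9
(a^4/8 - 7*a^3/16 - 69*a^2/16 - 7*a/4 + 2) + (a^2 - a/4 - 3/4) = a^4/8 - 7*a^3/16 - 53*a^2/16 - 2*a + 5/4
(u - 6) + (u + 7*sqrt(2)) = 2*u - 6 + 7*sqrt(2)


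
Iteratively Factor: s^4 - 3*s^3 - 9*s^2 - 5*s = (s + 1)*(s^3 - 4*s^2 - 5*s) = (s + 1)^2*(s^2 - 5*s) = s*(s + 1)^2*(s - 5)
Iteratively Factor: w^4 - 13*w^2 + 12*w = (w + 4)*(w^3 - 4*w^2 + 3*w) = w*(w + 4)*(w^2 - 4*w + 3) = w*(w - 1)*(w + 4)*(w - 3)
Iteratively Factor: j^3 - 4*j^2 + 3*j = (j - 1)*(j^2 - 3*j) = (j - 3)*(j - 1)*(j)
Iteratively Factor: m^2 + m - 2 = (m + 2)*(m - 1)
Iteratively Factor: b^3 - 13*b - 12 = (b - 4)*(b^2 + 4*b + 3) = (b - 4)*(b + 1)*(b + 3)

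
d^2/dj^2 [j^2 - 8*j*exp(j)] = -8*j*exp(j) - 16*exp(j) + 2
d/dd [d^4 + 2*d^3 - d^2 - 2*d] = 4*d^3 + 6*d^2 - 2*d - 2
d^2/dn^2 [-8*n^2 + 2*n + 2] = -16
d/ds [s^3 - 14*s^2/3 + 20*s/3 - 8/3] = 3*s^2 - 28*s/3 + 20/3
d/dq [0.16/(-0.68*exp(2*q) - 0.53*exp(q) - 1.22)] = (0.2176*exp(q) + 0.0848)*exp(q)/(0.68*exp(2*q) + 0.53*exp(q) + 1.22)^2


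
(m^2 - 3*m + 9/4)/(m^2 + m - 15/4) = (2*m - 3)/(2*m + 5)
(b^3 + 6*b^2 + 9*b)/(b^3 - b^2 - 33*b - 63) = b/(b - 7)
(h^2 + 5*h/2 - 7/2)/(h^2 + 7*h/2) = (h - 1)/h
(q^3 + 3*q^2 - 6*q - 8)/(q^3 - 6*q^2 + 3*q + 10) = (q + 4)/(q - 5)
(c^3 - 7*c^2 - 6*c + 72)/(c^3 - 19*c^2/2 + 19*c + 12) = 2*(c + 3)/(2*c + 1)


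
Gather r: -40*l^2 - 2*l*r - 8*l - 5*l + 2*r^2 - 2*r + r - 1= -40*l^2 - 13*l + 2*r^2 + r*(-2*l - 1) - 1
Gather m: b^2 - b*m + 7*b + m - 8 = b^2 + 7*b + m*(1 - b) - 8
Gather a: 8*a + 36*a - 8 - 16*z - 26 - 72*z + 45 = 44*a - 88*z + 11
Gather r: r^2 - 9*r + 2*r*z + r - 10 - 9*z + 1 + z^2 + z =r^2 + r*(2*z - 8) + z^2 - 8*z - 9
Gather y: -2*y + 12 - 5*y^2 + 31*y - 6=-5*y^2 + 29*y + 6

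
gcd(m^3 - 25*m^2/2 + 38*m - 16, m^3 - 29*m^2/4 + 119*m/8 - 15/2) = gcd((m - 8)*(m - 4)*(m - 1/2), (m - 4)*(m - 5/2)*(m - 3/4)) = m - 4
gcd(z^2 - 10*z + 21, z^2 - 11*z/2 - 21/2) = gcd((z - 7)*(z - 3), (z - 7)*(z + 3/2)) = z - 7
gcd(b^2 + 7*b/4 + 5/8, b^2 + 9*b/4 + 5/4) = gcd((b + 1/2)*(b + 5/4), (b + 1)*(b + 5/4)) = b + 5/4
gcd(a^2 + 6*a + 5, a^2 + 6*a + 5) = a^2 + 6*a + 5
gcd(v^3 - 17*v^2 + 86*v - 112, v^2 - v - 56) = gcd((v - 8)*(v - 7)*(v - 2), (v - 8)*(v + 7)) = v - 8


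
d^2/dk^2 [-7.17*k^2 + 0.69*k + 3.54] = -14.3400000000000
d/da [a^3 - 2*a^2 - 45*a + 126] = 3*a^2 - 4*a - 45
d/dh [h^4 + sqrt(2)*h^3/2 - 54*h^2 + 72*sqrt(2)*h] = 4*h^3 + 3*sqrt(2)*h^2/2 - 108*h + 72*sqrt(2)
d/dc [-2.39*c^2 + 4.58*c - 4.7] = 4.58 - 4.78*c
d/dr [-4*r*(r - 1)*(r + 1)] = 4 - 12*r^2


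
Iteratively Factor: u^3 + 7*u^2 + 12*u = (u + 4)*(u^2 + 3*u) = (u + 3)*(u + 4)*(u)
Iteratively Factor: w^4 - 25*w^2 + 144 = (w - 3)*(w^3 + 3*w^2 - 16*w - 48) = (w - 3)*(w + 4)*(w^2 - w - 12) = (w - 4)*(w - 3)*(w + 4)*(w + 3)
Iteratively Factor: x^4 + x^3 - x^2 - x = (x)*(x^3 + x^2 - x - 1) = x*(x - 1)*(x^2 + 2*x + 1) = x*(x - 1)*(x + 1)*(x + 1)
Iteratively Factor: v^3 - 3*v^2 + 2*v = (v - 1)*(v^2 - 2*v) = (v - 2)*(v - 1)*(v)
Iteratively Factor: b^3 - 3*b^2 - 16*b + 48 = (b - 3)*(b^2 - 16) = (b - 3)*(b + 4)*(b - 4)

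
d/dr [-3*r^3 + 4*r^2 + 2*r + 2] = -9*r^2 + 8*r + 2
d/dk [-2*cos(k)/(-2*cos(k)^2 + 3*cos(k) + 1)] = 2*(cos(2*k) + 2)*sin(k)/(3*cos(k) - cos(2*k))^2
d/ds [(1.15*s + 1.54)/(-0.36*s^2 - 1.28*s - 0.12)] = (0.414*s^2 + 1.1088*s + 1.8332)/(0.1296*s^4 + 0.9216*s^3 + 1.7248*s^2 + 0.3072*s + 0.0144)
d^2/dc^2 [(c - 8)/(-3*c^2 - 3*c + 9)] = 2*(-(c - 8)*(2*c + 1)^2 + (3*c - 7)*(c^2 + c - 3))/(3*(c^2 + c - 3)^3)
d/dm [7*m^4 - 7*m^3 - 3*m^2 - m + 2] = 28*m^3 - 21*m^2 - 6*m - 1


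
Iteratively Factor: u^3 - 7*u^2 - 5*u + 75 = (u - 5)*(u^2 - 2*u - 15) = (u - 5)^2*(u + 3)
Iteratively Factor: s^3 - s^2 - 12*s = (s - 4)*(s^2 + 3*s) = s*(s - 4)*(s + 3)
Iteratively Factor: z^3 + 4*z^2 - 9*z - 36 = (z + 4)*(z^2 - 9) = (z - 3)*(z + 4)*(z + 3)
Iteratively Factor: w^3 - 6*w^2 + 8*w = (w - 2)*(w^2 - 4*w) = w*(w - 2)*(w - 4)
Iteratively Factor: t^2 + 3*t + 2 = (t + 1)*(t + 2)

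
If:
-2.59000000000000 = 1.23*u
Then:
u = -2.11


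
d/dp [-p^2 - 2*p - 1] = -2*p - 2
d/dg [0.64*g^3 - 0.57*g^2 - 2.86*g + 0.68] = 1.92*g^2 - 1.14*g - 2.86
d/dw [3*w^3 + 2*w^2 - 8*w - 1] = 9*w^2 + 4*w - 8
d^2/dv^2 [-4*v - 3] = 0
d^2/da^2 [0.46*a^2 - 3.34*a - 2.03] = 0.920000000000000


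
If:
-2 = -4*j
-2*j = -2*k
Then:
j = 1/2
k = 1/2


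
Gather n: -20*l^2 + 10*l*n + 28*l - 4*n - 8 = -20*l^2 + 28*l + n*(10*l - 4) - 8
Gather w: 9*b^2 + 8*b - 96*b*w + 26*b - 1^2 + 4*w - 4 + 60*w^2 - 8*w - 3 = 9*b^2 + 34*b + 60*w^2 + w*(-96*b - 4) - 8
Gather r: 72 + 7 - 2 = 77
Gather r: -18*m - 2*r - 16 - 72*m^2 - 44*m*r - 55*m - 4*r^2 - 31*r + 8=-72*m^2 - 73*m - 4*r^2 + r*(-44*m - 33) - 8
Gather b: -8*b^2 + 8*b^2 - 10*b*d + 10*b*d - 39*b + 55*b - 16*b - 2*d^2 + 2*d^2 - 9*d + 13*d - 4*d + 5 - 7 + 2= 0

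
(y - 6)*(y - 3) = y^2 - 9*y + 18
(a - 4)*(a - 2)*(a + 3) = a^3 - 3*a^2 - 10*a + 24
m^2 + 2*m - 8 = (m - 2)*(m + 4)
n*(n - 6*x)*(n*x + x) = n^3*x - 6*n^2*x^2 + n^2*x - 6*n*x^2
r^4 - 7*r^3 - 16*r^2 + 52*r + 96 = (r - 8)*(r - 3)*(r + 2)^2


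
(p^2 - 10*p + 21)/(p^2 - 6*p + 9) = (p - 7)/(p - 3)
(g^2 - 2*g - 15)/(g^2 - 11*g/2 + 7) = 2*(g^2 - 2*g - 15)/(2*g^2 - 11*g + 14)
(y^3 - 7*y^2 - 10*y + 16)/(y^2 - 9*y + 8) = y + 2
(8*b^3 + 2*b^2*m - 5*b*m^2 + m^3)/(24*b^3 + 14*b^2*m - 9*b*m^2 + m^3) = (2*b - m)/(6*b - m)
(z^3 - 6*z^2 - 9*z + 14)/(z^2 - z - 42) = (z^2 + z - 2)/(z + 6)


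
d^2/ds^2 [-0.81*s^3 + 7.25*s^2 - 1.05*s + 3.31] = 14.5 - 4.86*s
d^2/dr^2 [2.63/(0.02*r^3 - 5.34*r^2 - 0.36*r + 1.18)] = ((28.0884 - 0.3156*r)*(0.02*r^3 - 5.34*r^2 - 0.36*r + 1.18) + 2.63*(-0.12*r^2 + 21.36*r + 0.72)*(-0.06*r^2 + 10.68*r + 0.36))/(0.02*r^3 - 5.34*r^2 - 0.36*r + 1.18)^3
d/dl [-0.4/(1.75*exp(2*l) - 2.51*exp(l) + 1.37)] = (1.4*exp(l) - 1.004)*exp(l)/(1.75*exp(2*l) - 2.51*exp(l) + 1.37)^2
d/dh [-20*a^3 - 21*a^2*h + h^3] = -21*a^2 + 3*h^2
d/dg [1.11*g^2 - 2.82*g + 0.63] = 2.22*g - 2.82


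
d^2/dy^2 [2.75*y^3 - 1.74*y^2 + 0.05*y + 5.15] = 16.5*y - 3.48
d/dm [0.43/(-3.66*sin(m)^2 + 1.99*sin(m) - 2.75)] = (3.1476*sin(m) - 0.8557)*cos(m)/(3.66*sin(m)^2 - 1.99*sin(m) + 2.75)^2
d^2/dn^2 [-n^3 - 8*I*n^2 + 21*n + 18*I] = -6*n - 16*I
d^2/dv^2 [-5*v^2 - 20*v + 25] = -10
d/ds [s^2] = 2*s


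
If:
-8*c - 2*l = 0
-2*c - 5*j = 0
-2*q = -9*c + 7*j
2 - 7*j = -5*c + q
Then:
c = -20/19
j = 8/19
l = 80/19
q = -118/19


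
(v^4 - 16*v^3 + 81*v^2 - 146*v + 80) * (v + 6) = v^5 - 10*v^4 - 15*v^3 + 340*v^2 - 796*v + 480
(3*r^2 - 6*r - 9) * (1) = 3*r^2 - 6*r - 9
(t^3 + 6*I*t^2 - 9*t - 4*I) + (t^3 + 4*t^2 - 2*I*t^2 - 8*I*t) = 2*t^3 + 4*t^2 + 4*I*t^2 - 9*t - 8*I*t - 4*I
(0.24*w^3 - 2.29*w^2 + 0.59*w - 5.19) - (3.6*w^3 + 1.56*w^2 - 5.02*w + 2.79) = -3.36*w^3 - 3.85*w^2 + 5.61*w - 7.98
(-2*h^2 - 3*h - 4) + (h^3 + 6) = h^3 - 2*h^2 - 3*h + 2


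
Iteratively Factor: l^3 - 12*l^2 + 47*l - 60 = (l - 3)*(l^2 - 9*l + 20) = (l - 5)*(l - 3)*(l - 4)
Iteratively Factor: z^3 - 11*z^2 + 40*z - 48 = (z - 3)*(z^2 - 8*z + 16) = (z - 4)*(z - 3)*(z - 4)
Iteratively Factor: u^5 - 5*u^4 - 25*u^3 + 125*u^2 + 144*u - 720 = (u - 5)*(u^4 - 25*u^2 + 144) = (u - 5)*(u + 3)*(u^3 - 3*u^2 - 16*u + 48) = (u - 5)*(u - 4)*(u + 3)*(u^2 + u - 12) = (u - 5)*(u - 4)*(u - 3)*(u + 3)*(u + 4)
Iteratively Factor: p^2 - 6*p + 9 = (p - 3)*(p - 3)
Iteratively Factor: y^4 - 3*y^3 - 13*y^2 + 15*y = (y - 5)*(y^3 + 2*y^2 - 3*y) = y*(y - 5)*(y^2 + 2*y - 3) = y*(y - 5)*(y - 1)*(y + 3)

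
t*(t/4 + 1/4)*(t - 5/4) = t^3/4 - t^2/16 - 5*t/16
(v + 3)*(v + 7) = v^2 + 10*v + 21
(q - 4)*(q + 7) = q^2 + 3*q - 28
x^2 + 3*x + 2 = (x + 1)*(x + 2)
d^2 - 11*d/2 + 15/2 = (d - 3)*(d - 5/2)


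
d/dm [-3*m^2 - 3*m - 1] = -6*m - 3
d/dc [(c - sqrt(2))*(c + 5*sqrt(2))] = 2*c + 4*sqrt(2)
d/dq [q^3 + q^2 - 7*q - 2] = 3*q^2 + 2*q - 7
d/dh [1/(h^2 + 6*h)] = 2*(-h - 3)/(h^2*(h + 6)^2)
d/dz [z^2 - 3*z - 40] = 2*z - 3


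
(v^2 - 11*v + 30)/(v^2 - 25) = (v - 6)/(v + 5)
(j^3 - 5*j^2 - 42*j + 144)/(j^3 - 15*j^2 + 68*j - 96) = (j + 6)/(j - 4)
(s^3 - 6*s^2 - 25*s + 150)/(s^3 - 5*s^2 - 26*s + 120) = (s - 5)/(s - 4)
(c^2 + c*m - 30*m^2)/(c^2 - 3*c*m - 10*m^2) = (c + 6*m)/(c + 2*m)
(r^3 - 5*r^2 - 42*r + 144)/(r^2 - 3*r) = r - 2 - 48/r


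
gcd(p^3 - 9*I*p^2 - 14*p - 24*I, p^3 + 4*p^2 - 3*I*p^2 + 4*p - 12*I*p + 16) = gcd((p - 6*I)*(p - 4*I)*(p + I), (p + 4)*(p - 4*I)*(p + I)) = p^2 - 3*I*p + 4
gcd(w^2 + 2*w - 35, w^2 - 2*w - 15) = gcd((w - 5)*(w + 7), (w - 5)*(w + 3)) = w - 5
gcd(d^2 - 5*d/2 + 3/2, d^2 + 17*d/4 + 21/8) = 1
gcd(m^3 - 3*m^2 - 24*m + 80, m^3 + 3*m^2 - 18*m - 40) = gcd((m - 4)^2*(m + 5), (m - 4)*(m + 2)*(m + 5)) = m^2 + m - 20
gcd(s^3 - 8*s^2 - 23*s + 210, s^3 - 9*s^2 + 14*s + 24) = s - 6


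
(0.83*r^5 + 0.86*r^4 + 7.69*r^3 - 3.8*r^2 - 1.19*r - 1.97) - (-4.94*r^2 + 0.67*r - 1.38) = 0.83*r^5 + 0.86*r^4 + 7.69*r^3 + 1.14*r^2 - 1.86*r - 0.59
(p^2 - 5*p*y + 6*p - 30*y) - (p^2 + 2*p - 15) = -5*p*y + 4*p - 30*y + 15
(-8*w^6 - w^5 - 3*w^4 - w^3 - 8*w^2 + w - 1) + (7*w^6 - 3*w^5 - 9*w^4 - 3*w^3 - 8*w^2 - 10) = -w^6 - 4*w^5 - 12*w^4 - 4*w^3 - 16*w^2 + w - 11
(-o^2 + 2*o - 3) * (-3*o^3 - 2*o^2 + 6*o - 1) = 3*o^5 - 4*o^4 - o^3 + 19*o^2 - 20*o + 3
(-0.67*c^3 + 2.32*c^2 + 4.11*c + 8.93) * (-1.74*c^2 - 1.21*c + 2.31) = 1.1658*c^5 - 3.2261*c^4 - 11.5063*c^3 - 15.1521*c^2 - 1.3112*c + 20.6283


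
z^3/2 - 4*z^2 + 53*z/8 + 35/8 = (z/2 + 1/4)*(z - 5)*(z - 7/2)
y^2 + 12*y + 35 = (y + 5)*(y + 7)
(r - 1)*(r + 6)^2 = r^3 + 11*r^2 + 24*r - 36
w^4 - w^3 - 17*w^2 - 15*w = w*(w - 5)*(w + 1)*(w + 3)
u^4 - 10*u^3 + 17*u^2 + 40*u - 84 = (u - 7)*(u - 3)*(u - 2)*(u + 2)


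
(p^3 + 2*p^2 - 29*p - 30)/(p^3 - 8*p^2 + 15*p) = (p^2 + 7*p + 6)/(p*(p - 3))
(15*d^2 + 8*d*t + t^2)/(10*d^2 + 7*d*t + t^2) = (3*d + t)/(2*d + t)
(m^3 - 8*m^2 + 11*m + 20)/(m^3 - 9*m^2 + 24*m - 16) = (m^2 - 4*m - 5)/(m^2 - 5*m + 4)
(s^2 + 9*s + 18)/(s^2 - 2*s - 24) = (s^2 + 9*s + 18)/(s^2 - 2*s - 24)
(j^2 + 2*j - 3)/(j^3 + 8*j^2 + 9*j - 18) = 1/(j + 6)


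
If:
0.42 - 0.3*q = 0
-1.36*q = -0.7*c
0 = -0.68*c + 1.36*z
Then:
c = 2.72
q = 1.40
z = 1.36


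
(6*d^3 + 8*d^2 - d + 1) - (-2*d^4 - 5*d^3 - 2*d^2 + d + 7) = 2*d^4 + 11*d^3 + 10*d^2 - 2*d - 6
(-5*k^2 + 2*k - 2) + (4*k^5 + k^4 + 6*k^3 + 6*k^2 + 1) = 4*k^5 + k^4 + 6*k^3 + k^2 + 2*k - 1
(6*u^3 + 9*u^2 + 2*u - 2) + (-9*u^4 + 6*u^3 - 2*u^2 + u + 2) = -9*u^4 + 12*u^3 + 7*u^2 + 3*u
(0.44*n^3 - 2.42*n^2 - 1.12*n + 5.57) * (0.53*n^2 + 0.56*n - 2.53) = 0.2332*n^5 - 1.0362*n^4 - 3.062*n^3 + 8.4475*n^2 + 5.9528*n - 14.0921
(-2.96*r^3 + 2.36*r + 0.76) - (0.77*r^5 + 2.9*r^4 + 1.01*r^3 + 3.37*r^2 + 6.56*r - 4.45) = -0.77*r^5 - 2.9*r^4 - 3.97*r^3 - 3.37*r^2 - 4.2*r + 5.21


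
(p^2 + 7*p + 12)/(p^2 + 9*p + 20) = (p + 3)/(p + 5)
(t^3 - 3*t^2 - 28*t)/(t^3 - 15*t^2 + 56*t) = (t + 4)/(t - 8)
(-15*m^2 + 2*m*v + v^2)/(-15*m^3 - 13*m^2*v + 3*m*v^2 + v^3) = 1/(m + v)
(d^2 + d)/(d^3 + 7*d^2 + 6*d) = 1/(d + 6)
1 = 1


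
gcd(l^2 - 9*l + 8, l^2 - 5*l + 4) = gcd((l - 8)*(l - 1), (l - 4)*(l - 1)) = l - 1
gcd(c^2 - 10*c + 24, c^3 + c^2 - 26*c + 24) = c - 4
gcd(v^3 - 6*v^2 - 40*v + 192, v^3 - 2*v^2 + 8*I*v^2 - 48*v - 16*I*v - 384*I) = v^2 - 2*v - 48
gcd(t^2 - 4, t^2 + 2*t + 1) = 1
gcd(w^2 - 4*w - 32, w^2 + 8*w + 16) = w + 4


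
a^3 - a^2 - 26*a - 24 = (a - 6)*(a + 1)*(a + 4)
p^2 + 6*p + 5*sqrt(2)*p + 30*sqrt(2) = (p + 6)*(p + 5*sqrt(2))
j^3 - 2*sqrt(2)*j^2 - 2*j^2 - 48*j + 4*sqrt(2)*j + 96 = (j - 2)*(j - 6*sqrt(2))*(j + 4*sqrt(2))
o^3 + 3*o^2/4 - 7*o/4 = o*(o - 1)*(o + 7/4)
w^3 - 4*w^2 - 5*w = w*(w - 5)*(w + 1)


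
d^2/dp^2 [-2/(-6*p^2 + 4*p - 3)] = 8*(-18*p^2 + 12*p + 8*(3*p - 1)^2 - 9)/(6*p^2 - 4*p + 3)^3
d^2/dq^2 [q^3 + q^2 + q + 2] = 6*q + 2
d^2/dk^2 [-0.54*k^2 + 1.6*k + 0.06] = -1.08000000000000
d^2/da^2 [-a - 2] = 0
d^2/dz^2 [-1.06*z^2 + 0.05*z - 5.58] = -2.12000000000000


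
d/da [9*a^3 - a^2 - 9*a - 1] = 27*a^2 - 2*a - 9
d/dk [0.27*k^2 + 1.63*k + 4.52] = 0.54*k + 1.63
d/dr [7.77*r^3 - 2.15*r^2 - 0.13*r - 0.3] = 23.31*r^2 - 4.3*r - 0.13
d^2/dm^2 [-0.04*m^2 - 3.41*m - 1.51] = -0.0800000000000000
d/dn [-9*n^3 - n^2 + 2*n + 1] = -27*n^2 - 2*n + 2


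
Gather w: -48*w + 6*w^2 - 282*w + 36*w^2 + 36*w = 42*w^2 - 294*w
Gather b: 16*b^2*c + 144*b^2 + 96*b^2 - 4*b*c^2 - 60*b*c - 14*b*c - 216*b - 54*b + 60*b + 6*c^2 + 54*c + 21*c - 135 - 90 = b^2*(16*c + 240) + b*(-4*c^2 - 74*c - 210) + 6*c^2 + 75*c - 225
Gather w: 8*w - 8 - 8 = 8*w - 16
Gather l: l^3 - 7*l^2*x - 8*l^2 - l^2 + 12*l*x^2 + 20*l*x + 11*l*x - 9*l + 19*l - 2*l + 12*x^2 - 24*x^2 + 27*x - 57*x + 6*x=l^3 + l^2*(-7*x - 9) + l*(12*x^2 + 31*x + 8) - 12*x^2 - 24*x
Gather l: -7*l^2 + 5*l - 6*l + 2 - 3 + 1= -7*l^2 - l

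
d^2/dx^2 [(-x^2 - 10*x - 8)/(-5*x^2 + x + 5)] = 6*(85*x^3 + 225*x^2 + 210*x + 61)/(125*x^6 - 75*x^5 - 360*x^4 + 149*x^3 + 360*x^2 - 75*x - 125)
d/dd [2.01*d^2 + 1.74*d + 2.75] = 4.02*d + 1.74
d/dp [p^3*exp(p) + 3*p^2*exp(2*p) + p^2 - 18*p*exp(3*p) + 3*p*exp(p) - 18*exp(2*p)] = p^3*exp(p) + 6*p^2*exp(2*p) + 3*p^2*exp(p) - 54*p*exp(3*p) + 6*p*exp(2*p) + 3*p*exp(p) + 2*p - 18*exp(3*p) - 36*exp(2*p) + 3*exp(p)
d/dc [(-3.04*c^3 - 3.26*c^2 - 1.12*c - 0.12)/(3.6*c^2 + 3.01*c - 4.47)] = (-10.944*c^4 - 18.3008*c^3 + 34.9858*c^2 + 30.0084*c + 5.3676)/(12.96*c^4 + 21.672*c^3 - 23.1239*c^2 - 26.9094*c + 19.9809)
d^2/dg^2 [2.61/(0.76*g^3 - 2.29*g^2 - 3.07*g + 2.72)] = ((11.9538 - 11.9016*g)*(0.76*g^3 - 2.29*g^2 - 3.07*g + 2.72) + 2.61*(-4.56*g^2 + 9.16*g + 6.14)*(-2.28*g^2 + 4.58*g + 3.07))/(0.76*g^3 - 2.29*g^2 - 3.07*g + 2.72)^3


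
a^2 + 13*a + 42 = (a + 6)*(a + 7)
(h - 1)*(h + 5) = h^2 + 4*h - 5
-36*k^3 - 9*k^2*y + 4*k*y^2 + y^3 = (-3*k + y)*(3*k + y)*(4*k + y)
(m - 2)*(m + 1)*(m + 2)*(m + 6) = m^4 + 7*m^3 + 2*m^2 - 28*m - 24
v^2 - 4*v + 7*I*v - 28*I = (v - 4)*(v + 7*I)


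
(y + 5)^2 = y^2 + 10*y + 25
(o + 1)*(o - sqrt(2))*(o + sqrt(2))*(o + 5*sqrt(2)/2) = o^4 + o^3 + 5*sqrt(2)*o^3/2 - 2*o^2 + 5*sqrt(2)*o^2/2 - 5*sqrt(2)*o - 2*o - 5*sqrt(2)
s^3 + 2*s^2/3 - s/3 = s*(s - 1/3)*(s + 1)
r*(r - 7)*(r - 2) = r^3 - 9*r^2 + 14*r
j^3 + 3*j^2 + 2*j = j*(j + 1)*(j + 2)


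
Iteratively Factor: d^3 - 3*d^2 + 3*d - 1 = (d - 1)*(d^2 - 2*d + 1) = (d - 1)^2*(d - 1)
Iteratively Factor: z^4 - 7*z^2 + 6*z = (z + 3)*(z^3 - 3*z^2 + 2*z) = (z - 1)*(z + 3)*(z^2 - 2*z) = (z - 2)*(z - 1)*(z + 3)*(z)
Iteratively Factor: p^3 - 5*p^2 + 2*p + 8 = (p - 4)*(p^2 - p - 2) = (p - 4)*(p - 2)*(p + 1)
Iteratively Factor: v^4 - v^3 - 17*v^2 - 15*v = (v + 3)*(v^3 - 4*v^2 - 5*v) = v*(v + 3)*(v^2 - 4*v - 5) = v*(v - 5)*(v + 3)*(v + 1)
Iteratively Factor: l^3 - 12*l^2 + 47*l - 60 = (l - 3)*(l^2 - 9*l + 20) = (l - 4)*(l - 3)*(l - 5)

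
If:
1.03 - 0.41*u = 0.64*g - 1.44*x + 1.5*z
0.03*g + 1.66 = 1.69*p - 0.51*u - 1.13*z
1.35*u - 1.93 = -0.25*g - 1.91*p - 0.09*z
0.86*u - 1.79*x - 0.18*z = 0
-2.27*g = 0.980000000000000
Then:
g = -0.43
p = 1.33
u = -0.42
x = -0.27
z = 0.72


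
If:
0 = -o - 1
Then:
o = -1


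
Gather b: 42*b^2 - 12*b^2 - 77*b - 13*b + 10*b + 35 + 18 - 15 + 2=30*b^2 - 80*b + 40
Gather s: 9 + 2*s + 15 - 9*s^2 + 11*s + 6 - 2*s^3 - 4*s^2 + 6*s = -2*s^3 - 13*s^2 + 19*s + 30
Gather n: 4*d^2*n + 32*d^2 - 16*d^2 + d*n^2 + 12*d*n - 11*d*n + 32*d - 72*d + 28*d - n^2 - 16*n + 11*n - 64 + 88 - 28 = 16*d^2 - 12*d + n^2*(d - 1) + n*(4*d^2 + d - 5) - 4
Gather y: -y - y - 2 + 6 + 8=12 - 2*y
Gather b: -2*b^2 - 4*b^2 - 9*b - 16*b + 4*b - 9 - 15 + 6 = -6*b^2 - 21*b - 18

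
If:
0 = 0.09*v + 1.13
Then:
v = -12.56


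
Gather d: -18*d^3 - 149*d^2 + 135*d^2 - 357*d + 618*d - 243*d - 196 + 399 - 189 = -18*d^3 - 14*d^2 + 18*d + 14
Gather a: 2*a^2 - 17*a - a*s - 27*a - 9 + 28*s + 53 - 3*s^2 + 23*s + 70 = 2*a^2 + a*(-s - 44) - 3*s^2 + 51*s + 114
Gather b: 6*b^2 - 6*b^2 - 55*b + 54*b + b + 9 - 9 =0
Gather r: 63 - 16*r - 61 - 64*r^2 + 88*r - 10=-64*r^2 + 72*r - 8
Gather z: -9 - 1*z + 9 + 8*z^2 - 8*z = 8*z^2 - 9*z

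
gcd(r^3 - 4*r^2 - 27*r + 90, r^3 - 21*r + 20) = r + 5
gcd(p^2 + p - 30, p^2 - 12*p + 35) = p - 5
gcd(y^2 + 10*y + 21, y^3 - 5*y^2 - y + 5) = 1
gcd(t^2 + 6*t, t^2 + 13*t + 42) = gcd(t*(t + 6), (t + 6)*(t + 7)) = t + 6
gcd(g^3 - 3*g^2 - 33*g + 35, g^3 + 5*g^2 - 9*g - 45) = g + 5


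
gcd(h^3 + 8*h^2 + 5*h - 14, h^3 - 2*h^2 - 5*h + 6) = h^2 + h - 2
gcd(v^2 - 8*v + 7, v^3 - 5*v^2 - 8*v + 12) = v - 1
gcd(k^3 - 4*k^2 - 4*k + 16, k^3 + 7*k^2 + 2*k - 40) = k - 2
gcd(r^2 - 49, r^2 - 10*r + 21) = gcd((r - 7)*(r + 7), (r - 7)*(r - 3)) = r - 7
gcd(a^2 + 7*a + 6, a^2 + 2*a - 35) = 1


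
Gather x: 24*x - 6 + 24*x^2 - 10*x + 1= 24*x^2 + 14*x - 5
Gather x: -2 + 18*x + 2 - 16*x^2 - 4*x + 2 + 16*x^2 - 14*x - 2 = 0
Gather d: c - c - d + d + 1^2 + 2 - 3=0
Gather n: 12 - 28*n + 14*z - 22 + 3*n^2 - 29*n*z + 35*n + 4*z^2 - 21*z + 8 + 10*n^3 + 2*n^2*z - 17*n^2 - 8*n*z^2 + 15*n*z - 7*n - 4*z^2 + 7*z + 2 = 10*n^3 + n^2*(2*z - 14) + n*(-8*z^2 - 14*z)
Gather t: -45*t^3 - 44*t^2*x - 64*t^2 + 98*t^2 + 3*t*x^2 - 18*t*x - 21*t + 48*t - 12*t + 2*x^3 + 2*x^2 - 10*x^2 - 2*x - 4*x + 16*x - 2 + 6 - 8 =-45*t^3 + t^2*(34 - 44*x) + t*(3*x^2 - 18*x + 15) + 2*x^3 - 8*x^2 + 10*x - 4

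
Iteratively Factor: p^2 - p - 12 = (p - 4)*(p + 3)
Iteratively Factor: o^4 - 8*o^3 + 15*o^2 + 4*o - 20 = (o - 5)*(o^3 - 3*o^2 + 4) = (o - 5)*(o - 2)*(o^2 - o - 2) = (o - 5)*(o - 2)^2*(o + 1)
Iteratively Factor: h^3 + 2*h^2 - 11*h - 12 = (h + 4)*(h^2 - 2*h - 3) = (h - 3)*(h + 4)*(h + 1)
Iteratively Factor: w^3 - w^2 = (w - 1)*(w^2) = w*(w - 1)*(w)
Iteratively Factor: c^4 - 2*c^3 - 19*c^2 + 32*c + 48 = (c + 4)*(c^3 - 6*c^2 + 5*c + 12) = (c - 3)*(c + 4)*(c^2 - 3*c - 4) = (c - 4)*(c - 3)*(c + 4)*(c + 1)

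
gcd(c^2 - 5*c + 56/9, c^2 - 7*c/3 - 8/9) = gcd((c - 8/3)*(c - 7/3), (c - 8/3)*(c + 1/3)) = c - 8/3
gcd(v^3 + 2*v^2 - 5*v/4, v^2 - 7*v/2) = v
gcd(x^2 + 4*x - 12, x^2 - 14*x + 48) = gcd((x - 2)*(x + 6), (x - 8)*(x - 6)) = 1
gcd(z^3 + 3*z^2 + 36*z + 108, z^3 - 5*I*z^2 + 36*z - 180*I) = z^2 + 36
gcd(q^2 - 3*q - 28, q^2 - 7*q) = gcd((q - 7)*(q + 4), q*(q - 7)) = q - 7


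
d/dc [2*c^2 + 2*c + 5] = 4*c + 2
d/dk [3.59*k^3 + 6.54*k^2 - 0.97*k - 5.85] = 10.77*k^2 + 13.08*k - 0.97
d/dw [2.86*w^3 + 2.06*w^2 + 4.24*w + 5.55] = 8.58*w^2 + 4.12*w + 4.24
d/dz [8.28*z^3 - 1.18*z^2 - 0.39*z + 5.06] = 24.84*z^2 - 2.36*z - 0.39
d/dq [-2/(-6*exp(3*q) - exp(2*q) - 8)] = (-36*exp(q) - 4)*exp(2*q)/(6*exp(3*q) + exp(2*q) + 8)^2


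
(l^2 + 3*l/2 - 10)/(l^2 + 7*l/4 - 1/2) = 2*(2*l^2 + 3*l - 20)/(4*l^2 + 7*l - 2)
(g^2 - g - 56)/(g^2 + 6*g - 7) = (g - 8)/(g - 1)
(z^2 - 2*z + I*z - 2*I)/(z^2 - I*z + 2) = (z - 2)/(z - 2*I)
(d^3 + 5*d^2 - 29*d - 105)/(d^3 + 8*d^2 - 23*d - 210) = (d + 3)/(d + 6)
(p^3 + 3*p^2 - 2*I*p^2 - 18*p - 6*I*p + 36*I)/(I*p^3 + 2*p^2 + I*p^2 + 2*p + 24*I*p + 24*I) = (-I*p^3 + p^2*(-2 - 3*I) + p*(-6 + 18*I) + 36)/(p^3 + p^2*(1 - 2*I) + p*(24 - 2*I) + 24)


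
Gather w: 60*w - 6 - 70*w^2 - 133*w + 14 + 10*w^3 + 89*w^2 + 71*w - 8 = 10*w^3 + 19*w^2 - 2*w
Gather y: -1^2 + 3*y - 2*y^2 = -2*y^2 + 3*y - 1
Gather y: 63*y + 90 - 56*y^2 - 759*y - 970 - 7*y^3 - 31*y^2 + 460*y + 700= -7*y^3 - 87*y^2 - 236*y - 180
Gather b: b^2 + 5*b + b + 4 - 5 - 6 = b^2 + 6*b - 7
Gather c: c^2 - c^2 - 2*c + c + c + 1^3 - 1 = 0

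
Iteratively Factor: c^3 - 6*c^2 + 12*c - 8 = (c - 2)*(c^2 - 4*c + 4) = (c - 2)^2*(c - 2)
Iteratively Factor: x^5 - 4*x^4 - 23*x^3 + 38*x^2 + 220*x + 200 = (x + 2)*(x^4 - 6*x^3 - 11*x^2 + 60*x + 100) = (x + 2)^2*(x^3 - 8*x^2 + 5*x + 50) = (x - 5)*(x + 2)^2*(x^2 - 3*x - 10) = (x - 5)^2*(x + 2)^2*(x + 2)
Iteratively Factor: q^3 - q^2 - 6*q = (q - 3)*(q^2 + 2*q) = q*(q - 3)*(q + 2)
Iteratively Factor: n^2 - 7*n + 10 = (n - 5)*(n - 2)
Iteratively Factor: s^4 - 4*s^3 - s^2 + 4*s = (s - 1)*(s^3 - 3*s^2 - 4*s) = (s - 1)*(s + 1)*(s^2 - 4*s) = s*(s - 1)*(s + 1)*(s - 4)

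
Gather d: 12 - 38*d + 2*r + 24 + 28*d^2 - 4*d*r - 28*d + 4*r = 28*d^2 + d*(-4*r - 66) + 6*r + 36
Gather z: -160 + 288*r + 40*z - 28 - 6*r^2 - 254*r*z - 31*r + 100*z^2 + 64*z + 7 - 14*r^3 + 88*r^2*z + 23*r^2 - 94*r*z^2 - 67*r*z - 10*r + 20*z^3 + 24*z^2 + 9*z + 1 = -14*r^3 + 17*r^2 + 247*r + 20*z^3 + z^2*(124 - 94*r) + z*(88*r^2 - 321*r + 113) - 180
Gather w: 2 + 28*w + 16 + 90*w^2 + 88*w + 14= 90*w^2 + 116*w + 32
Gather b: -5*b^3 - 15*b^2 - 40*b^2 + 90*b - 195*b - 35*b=-5*b^3 - 55*b^2 - 140*b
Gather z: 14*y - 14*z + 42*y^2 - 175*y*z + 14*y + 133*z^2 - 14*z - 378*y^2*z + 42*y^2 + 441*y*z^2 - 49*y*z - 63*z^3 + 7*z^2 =84*y^2 + 28*y - 63*z^3 + z^2*(441*y + 140) + z*(-378*y^2 - 224*y - 28)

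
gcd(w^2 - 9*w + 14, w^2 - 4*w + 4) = w - 2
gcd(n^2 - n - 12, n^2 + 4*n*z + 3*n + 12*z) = n + 3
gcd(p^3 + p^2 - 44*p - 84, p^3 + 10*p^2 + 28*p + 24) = p^2 + 8*p + 12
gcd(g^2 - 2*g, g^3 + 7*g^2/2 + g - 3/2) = 1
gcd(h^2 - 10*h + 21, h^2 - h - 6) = h - 3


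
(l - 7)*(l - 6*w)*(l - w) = l^3 - 7*l^2*w - 7*l^2 + 6*l*w^2 + 49*l*w - 42*w^2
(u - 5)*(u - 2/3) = u^2 - 17*u/3 + 10/3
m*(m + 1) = m^2 + m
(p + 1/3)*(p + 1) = p^2 + 4*p/3 + 1/3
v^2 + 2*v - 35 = (v - 5)*(v + 7)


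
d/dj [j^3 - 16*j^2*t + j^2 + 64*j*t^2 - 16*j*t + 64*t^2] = 3*j^2 - 32*j*t + 2*j + 64*t^2 - 16*t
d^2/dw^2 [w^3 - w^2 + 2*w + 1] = 6*w - 2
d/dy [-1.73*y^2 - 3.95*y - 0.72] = -3.46*y - 3.95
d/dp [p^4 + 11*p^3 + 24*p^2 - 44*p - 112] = 4*p^3 + 33*p^2 + 48*p - 44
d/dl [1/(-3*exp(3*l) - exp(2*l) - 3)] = (9*exp(l) + 2)*exp(2*l)/(3*exp(3*l) + exp(2*l) + 3)^2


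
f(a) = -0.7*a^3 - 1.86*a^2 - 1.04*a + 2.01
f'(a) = -2.1*a^2 - 3.72*a - 1.04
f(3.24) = -44.69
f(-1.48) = 1.74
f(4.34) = -94.76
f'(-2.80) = -7.09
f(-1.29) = 1.76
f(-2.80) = 5.71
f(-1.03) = 1.87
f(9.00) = -668.31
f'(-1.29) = 0.26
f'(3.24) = -35.14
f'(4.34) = -56.74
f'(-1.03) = 0.56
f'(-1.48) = -0.13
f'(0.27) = -2.20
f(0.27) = 1.58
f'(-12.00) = -258.80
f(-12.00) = 956.25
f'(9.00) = -204.62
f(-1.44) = 1.74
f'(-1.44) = -0.04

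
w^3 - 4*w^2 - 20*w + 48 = (w - 6)*(w - 2)*(w + 4)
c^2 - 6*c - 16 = (c - 8)*(c + 2)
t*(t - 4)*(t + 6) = t^3 + 2*t^2 - 24*t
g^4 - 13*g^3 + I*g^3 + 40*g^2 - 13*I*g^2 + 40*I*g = g*(g - 8)*(g - 5)*(g + I)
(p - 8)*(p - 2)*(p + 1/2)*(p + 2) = p^4 - 15*p^3/2 - 8*p^2 + 30*p + 16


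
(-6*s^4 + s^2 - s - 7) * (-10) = 60*s^4 - 10*s^2 + 10*s + 70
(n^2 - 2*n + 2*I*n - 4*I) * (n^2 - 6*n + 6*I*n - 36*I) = n^4 - 8*n^3 + 8*I*n^3 - 64*I*n^2 + 96*n + 96*I*n - 144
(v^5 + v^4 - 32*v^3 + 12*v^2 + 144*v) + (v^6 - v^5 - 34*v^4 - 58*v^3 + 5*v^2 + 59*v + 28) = v^6 - 33*v^4 - 90*v^3 + 17*v^2 + 203*v + 28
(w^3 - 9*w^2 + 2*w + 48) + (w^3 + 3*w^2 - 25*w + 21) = 2*w^3 - 6*w^2 - 23*w + 69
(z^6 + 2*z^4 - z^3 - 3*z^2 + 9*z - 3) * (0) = 0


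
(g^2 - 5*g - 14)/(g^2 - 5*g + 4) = (g^2 - 5*g - 14)/(g^2 - 5*g + 4)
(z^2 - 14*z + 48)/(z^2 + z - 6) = (z^2 - 14*z + 48)/(z^2 + z - 6)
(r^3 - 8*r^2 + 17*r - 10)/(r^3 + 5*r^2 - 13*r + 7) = (r^2 - 7*r + 10)/(r^2 + 6*r - 7)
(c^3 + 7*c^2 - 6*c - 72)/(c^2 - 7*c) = (c^3 + 7*c^2 - 6*c - 72)/(c*(c - 7))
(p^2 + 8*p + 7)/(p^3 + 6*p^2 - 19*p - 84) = (p + 1)/(p^2 - p - 12)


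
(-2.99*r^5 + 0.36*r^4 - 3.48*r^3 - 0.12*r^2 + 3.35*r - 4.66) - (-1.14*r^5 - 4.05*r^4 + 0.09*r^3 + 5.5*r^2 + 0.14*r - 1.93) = -1.85*r^5 + 4.41*r^4 - 3.57*r^3 - 5.62*r^2 + 3.21*r - 2.73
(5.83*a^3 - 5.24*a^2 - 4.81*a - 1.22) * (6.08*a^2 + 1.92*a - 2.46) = 35.4464*a^5 - 20.6656*a^4 - 53.6474*a^3 - 3.7624*a^2 + 9.4902*a + 3.0012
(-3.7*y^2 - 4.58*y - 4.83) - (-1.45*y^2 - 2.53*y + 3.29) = -2.25*y^2 - 2.05*y - 8.12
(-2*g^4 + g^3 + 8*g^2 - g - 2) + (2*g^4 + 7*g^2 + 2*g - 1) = g^3 + 15*g^2 + g - 3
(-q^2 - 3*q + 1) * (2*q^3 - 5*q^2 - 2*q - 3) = -2*q^5 - q^4 + 19*q^3 + 4*q^2 + 7*q - 3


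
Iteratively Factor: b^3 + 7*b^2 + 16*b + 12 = (b + 2)*(b^2 + 5*b + 6) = (b + 2)^2*(b + 3)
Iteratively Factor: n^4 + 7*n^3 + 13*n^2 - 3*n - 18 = (n + 2)*(n^3 + 5*n^2 + 3*n - 9) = (n + 2)*(n + 3)*(n^2 + 2*n - 3) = (n + 2)*(n + 3)^2*(n - 1)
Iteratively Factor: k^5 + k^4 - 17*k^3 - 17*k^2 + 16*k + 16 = (k - 4)*(k^4 + 5*k^3 + 3*k^2 - 5*k - 4) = (k - 4)*(k + 1)*(k^3 + 4*k^2 - k - 4) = (k - 4)*(k - 1)*(k + 1)*(k^2 + 5*k + 4) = (k - 4)*(k - 1)*(k + 1)^2*(k + 4)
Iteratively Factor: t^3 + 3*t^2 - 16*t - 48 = (t - 4)*(t^2 + 7*t + 12) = (t - 4)*(t + 3)*(t + 4)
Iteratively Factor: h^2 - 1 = (h - 1)*(h + 1)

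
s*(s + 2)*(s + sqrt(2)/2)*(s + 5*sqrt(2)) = s^4 + 2*s^3 + 11*sqrt(2)*s^3/2 + 5*s^2 + 11*sqrt(2)*s^2 + 10*s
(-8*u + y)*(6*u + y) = -48*u^2 - 2*u*y + y^2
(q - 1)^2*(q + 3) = q^3 + q^2 - 5*q + 3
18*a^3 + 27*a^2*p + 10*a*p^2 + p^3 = (a + p)*(3*a + p)*(6*a + p)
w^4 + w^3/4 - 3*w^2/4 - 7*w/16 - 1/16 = (w - 1)*(w + 1/4)*(w + 1/2)^2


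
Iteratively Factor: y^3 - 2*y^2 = (y - 2)*(y^2) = y*(y - 2)*(y)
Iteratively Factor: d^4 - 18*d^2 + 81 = (d + 3)*(d^3 - 3*d^2 - 9*d + 27) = (d + 3)^2*(d^2 - 6*d + 9) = (d - 3)*(d + 3)^2*(d - 3)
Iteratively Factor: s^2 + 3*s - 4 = (s + 4)*(s - 1)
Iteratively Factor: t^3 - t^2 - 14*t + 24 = (t - 3)*(t^2 + 2*t - 8) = (t - 3)*(t + 4)*(t - 2)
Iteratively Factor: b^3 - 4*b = (b)*(b^2 - 4) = b*(b + 2)*(b - 2)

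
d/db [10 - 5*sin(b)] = -5*cos(b)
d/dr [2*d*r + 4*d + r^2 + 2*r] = 2*d + 2*r + 2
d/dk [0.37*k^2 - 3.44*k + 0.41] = 0.74*k - 3.44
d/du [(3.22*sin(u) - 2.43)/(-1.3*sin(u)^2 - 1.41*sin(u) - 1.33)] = (4.186*sin(u)^2 - 6.318*sin(u) - 7.7089)*cos(u)/(1.69*sin(u)^4 + 3.666*sin(u)^3 + 5.4461*sin(u)^2 + 3.7506*sin(u) + 1.7689)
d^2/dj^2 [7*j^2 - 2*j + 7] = 14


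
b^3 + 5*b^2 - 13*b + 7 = (b - 1)^2*(b + 7)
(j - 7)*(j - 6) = j^2 - 13*j + 42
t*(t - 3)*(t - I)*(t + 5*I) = t^4 - 3*t^3 + 4*I*t^3 + 5*t^2 - 12*I*t^2 - 15*t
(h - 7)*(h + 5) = h^2 - 2*h - 35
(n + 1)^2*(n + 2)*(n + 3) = n^4 + 7*n^3 + 17*n^2 + 17*n + 6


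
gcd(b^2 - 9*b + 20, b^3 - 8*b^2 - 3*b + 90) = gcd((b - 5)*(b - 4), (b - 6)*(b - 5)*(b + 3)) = b - 5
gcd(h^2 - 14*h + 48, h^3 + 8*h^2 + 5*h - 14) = 1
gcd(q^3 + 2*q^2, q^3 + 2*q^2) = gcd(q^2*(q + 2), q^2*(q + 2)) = q^3 + 2*q^2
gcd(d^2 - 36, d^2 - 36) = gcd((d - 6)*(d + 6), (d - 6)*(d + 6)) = d^2 - 36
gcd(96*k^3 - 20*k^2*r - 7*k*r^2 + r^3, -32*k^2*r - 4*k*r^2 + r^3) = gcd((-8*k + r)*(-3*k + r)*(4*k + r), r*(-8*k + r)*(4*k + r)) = -32*k^2 - 4*k*r + r^2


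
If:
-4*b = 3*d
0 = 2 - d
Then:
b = -3/2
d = 2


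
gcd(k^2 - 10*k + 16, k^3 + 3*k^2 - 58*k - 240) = k - 8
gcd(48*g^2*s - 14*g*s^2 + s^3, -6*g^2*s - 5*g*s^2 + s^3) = -6*g*s + s^2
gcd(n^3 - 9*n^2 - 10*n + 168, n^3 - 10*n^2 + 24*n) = n - 6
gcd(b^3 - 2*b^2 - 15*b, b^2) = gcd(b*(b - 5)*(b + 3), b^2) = b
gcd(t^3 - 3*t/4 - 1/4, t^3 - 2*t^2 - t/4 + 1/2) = t + 1/2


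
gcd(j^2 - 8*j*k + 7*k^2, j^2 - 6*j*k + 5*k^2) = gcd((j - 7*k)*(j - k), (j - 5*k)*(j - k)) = j - k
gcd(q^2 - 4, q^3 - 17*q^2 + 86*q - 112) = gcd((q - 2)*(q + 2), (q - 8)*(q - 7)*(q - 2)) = q - 2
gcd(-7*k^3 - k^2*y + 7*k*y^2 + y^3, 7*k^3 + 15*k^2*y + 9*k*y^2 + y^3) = 7*k^2 + 8*k*y + y^2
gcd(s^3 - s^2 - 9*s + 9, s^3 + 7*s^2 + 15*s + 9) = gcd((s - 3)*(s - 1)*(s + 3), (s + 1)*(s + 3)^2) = s + 3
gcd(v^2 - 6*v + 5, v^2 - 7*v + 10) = v - 5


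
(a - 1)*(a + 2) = a^2 + a - 2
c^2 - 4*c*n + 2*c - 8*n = (c + 2)*(c - 4*n)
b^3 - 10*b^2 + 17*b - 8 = (b - 8)*(b - 1)^2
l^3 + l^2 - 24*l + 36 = (l - 3)*(l - 2)*(l + 6)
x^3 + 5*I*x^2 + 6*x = x*(x - I)*(x + 6*I)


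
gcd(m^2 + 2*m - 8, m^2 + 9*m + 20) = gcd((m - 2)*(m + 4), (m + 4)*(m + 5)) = m + 4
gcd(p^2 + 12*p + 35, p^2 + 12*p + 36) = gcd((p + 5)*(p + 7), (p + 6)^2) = 1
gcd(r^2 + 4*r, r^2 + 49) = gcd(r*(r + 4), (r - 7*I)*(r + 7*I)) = 1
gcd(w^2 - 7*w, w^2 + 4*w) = w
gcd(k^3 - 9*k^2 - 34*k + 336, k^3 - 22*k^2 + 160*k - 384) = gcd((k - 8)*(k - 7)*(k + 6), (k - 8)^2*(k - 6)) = k - 8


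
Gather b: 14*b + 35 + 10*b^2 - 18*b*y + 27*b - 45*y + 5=10*b^2 + b*(41 - 18*y) - 45*y + 40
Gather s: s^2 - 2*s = s^2 - 2*s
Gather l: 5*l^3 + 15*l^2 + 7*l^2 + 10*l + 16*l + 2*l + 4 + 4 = 5*l^3 + 22*l^2 + 28*l + 8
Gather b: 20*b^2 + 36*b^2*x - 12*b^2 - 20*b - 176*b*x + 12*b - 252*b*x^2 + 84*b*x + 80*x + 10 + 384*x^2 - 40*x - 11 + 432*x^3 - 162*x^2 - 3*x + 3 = b^2*(36*x + 8) + b*(-252*x^2 - 92*x - 8) + 432*x^3 + 222*x^2 + 37*x + 2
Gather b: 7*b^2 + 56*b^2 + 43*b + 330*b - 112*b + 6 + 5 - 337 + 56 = 63*b^2 + 261*b - 270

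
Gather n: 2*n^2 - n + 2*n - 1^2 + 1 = 2*n^2 + n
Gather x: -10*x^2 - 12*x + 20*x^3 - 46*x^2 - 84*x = 20*x^3 - 56*x^2 - 96*x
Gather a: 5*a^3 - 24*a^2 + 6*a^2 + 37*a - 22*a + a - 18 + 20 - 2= 5*a^3 - 18*a^2 + 16*a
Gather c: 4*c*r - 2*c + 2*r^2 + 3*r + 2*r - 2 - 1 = c*(4*r - 2) + 2*r^2 + 5*r - 3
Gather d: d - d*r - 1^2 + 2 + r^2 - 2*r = d*(1 - r) + r^2 - 2*r + 1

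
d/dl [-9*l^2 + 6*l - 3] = 6 - 18*l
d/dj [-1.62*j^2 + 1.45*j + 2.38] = 1.45 - 3.24*j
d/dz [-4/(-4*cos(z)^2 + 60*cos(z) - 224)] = (2*cos(z) - 15)*sin(z)/(cos(z)^2 - 15*cos(z) + 56)^2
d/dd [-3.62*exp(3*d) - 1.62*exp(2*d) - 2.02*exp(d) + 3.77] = (-10.86*exp(2*d) - 3.24*exp(d) - 2.02)*exp(d)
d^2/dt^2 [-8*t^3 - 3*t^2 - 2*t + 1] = -48*t - 6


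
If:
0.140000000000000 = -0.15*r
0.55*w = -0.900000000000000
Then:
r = -0.93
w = -1.64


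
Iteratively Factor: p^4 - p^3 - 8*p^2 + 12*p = (p - 2)*(p^3 + p^2 - 6*p) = p*(p - 2)*(p^2 + p - 6) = p*(p - 2)*(p + 3)*(p - 2)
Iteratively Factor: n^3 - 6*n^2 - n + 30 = (n - 5)*(n^2 - n - 6) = (n - 5)*(n - 3)*(n + 2)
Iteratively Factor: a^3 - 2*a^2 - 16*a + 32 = (a - 4)*(a^2 + 2*a - 8) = (a - 4)*(a - 2)*(a + 4)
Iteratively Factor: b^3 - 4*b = (b - 2)*(b^2 + 2*b) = (b - 2)*(b + 2)*(b)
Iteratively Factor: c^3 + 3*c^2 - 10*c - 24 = (c + 4)*(c^2 - c - 6) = (c - 3)*(c + 4)*(c + 2)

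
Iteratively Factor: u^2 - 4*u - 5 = (u + 1)*(u - 5)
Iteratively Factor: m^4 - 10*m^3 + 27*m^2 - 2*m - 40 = (m + 1)*(m^3 - 11*m^2 + 38*m - 40) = (m - 5)*(m + 1)*(m^2 - 6*m + 8) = (m - 5)*(m - 2)*(m + 1)*(m - 4)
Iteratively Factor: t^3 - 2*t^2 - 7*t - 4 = (t + 1)*(t^2 - 3*t - 4) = (t + 1)^2*(t - 4)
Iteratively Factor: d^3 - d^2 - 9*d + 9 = (d - 1)*(d^2 - 9) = (d - 1)*(d + 3)*(d - 3)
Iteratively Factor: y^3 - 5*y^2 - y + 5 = (y - 5)*(y^2 - 1) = (y - 5)*(y + 1)*(y - 1)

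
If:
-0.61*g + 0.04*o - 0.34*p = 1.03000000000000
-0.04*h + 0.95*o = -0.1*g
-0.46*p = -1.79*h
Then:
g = -0.55285145983829*p - 1.67694944301628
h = 0.256983240223464*p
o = 0.0690152374660711*p + 0.176520994001714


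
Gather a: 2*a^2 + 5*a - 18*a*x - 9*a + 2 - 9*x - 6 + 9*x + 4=2*a^2 + a*(-18*x - 4)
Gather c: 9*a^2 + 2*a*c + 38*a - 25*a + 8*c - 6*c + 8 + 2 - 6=9*a^2 + 13*a + c*(2*a + 2) + 4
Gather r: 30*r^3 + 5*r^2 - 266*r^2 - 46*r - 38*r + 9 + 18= 30*r^3 - 261*r^2 - 84*r + 27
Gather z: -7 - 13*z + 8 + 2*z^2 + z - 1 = 2*z^2 - 12*z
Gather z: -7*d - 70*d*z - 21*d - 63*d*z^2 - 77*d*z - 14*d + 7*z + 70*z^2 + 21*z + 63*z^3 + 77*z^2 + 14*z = -42*d + 63*z^3 + z^2*(147 - 63*d) + z*(42 - 147*d)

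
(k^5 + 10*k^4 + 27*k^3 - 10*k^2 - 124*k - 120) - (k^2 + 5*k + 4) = k^5 + 10*k^4 + 27*k^3 - 11*k^2 - 129*k - 124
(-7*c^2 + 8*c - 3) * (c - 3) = -7*c^3 + 29*c^2 - 27*c + 9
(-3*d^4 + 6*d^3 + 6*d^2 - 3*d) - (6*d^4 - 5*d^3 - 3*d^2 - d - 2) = -9*d^4 + 11*d^3 + 9*d^2 - 2*d + 2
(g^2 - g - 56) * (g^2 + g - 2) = g^4 - 59*g^2 - 54*g + 112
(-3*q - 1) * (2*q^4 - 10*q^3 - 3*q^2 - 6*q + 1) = -6*q^5 + 28*q^4 + 19*q^3 + 21*q^2 + 3*q - 1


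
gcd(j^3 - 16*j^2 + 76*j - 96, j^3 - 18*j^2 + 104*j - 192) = j^2 - 14*j + 48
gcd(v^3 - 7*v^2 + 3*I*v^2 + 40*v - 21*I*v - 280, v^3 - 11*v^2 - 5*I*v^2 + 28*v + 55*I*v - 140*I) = v^2 + v*(-7 - 5*I) + 35*I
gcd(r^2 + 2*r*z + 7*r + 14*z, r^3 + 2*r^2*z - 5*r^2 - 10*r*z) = r + 2*z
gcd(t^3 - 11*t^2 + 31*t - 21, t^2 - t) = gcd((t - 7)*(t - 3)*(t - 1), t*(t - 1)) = t - 1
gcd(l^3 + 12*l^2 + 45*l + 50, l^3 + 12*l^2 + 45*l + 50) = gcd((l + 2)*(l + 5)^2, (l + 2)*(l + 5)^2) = l^3 + 12*l^2 + 45*l + 50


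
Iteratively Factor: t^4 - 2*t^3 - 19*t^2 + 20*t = (t - 1)*(t^3 - t^2 - 20*t) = t*(t - 1)*(t^2 - t - 20) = t*(t - 1)*(t + 4)*(t - 5)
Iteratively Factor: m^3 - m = (m - 1)*(m^2 + m) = m*(m - 1)*(m + 1)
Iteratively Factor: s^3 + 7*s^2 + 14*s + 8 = (s + 4)*(s^2 + 3*s + 2) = (s + 1)*(s + 4)*(s + 2)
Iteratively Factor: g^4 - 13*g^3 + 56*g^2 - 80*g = (g - 4)*(g^3 - 9*g^2 + 20*g) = (g - 5)*(g - 4)*(g^2 - 4*g) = g*(g - 5)*(g - 4)*(g - 4)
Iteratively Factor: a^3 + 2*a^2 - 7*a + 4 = (a - 1)*(a^2 + 3*a - 4) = (a - 1)*(a + 4)*(a - 1)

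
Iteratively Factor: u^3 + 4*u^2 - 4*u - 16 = (u - 2)*(u^2 + 6*u + 8) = (u - 2)*(u + 2)*(u + 4)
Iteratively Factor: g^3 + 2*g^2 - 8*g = (g + 4)*(g^2 - 2*g) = g*(g + 4)*(g - 2)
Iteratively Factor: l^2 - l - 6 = (l - 3)*(l + 2)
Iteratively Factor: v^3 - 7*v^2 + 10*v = (v - 2)*(v^2 - 5*v) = (v - 5)*(v - 2)*(v)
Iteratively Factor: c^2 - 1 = (c - 1)*(c + 1)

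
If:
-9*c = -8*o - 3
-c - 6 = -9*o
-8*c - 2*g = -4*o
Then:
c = 75/73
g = -186/73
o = 57/73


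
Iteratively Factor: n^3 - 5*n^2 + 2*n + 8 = (n - 2)*(n^2 - 3*n - 4) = (n - 4)*(n - 2)*(n + 1)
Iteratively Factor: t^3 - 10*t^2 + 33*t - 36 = (t - 3)*(t^2 - 7*t + 12) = (t - 4)*(t - 3)*(t - 3)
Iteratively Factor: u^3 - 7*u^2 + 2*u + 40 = (u - 5)*(u^2 - 2*u - 8) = (u - 5)*(u + 2)*(u - 4)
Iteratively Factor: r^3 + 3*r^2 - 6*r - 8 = (r - 2)*(r^2 + 5*r + 4) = (r - 2)*(r + 4)*(r + 1)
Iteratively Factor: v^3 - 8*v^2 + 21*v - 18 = (v - 3)*(v^2 - 5*v + 6) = (v - 3)*(v - 2)*(v - 3)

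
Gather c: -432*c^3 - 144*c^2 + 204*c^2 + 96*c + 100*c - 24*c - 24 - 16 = -432*c^3 + 60*c^2 + 172*c - 40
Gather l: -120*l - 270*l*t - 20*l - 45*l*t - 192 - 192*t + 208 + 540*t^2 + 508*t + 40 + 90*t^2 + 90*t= l*(-315*t - 140) + 630*t^2 + 406*t + 56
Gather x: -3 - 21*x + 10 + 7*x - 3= 4 - 14*x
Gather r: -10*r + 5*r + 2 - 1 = 1 - 5*r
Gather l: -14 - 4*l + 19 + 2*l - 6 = -2*l - 1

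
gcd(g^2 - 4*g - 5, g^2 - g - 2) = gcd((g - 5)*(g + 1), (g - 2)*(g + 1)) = g + 1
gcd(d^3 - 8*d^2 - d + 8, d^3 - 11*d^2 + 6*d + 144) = d - 8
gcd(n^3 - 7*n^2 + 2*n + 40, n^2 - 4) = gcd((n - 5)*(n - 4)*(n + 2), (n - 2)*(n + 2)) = n + 2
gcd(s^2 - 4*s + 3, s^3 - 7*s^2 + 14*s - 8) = s - 1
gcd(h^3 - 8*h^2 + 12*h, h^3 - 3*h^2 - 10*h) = h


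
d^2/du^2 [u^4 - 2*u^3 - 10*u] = 12*u*(u - 1)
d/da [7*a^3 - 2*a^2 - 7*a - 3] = 21*a^2 - 4*a - 7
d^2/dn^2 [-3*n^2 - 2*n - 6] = -6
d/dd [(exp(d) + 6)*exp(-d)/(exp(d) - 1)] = (-exp(2*d) - 12*exp(d) + 6)*exp(-d)/(exp(2*d) - 2*exp(d) + 1)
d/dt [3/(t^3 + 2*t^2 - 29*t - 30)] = 3*(-3*t^2 - 4*t + 29)/(t^3 + 2*t^2 - 29*t - 30)^2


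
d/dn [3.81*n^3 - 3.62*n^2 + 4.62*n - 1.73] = 11.43*n^2 - 7.24*n + 4.62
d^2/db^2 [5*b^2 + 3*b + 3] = 10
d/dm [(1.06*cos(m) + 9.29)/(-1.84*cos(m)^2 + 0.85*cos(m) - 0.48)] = (-1.9504*cos(m)^2 - 34.1872*cos(m) + 8.4053)*sin(m)/(3.3856*cos(m)^4 - 3.128*cos(m)^3 + 2.4889*cos(m)^2 - 0.816*cos(m) + 0.2304)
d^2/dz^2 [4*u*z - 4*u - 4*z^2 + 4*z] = -8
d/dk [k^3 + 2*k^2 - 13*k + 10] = 3*k^2 + 4*k - 13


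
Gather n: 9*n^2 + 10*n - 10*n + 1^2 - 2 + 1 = 9*n^2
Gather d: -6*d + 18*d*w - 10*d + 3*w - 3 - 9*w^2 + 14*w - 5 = d*(18*w - 16) - 9*w^2 + 17*w - 8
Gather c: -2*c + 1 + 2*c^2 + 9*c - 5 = 2*c^2 + 7*c - 4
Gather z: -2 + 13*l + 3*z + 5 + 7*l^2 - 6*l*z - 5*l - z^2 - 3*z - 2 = 7*l^2 - 6*l*z + 8*l - z^2 + 1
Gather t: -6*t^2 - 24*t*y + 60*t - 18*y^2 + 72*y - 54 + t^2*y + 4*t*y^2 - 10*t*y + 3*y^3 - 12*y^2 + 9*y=t^2*(y - 6) + t*(4*y^2 - 34*y + 60) + 3*y^3 - 30*y^2 + 81*y - 54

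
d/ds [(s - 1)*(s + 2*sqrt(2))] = 2*s - 1 + 2*sqrt(2)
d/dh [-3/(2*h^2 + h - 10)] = 3*(4*h + 1)/(2*h^2 + h - 10)^2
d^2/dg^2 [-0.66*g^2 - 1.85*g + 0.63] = -1.32000000000000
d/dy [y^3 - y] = 3*y^2 - 1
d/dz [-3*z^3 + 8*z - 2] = 8 - 9*z^2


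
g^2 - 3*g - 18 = (g - 6)*(g + 3)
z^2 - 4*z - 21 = (z - 7)*(z + 3)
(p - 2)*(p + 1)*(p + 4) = p^3 + 3*p^2 - 6*p - 8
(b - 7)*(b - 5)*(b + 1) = b^3 - 11*b^2 + 23*b + 35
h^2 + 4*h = h*(h + 4)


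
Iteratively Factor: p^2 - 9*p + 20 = (p - 4)*(p - 5)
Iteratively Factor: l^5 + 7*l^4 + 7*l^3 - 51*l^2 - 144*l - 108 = (l + 3)*(l^4 + 4*l^3 - 5*l^2 - 36*l - 36) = (l + 2)*(l + 3)*(l^3 + 2*l^2 - 9*l - 18) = (l - 3)*(l + 2)*(l + 3)*(l^2 + 5*l + 6) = (l - 3)*(l + 2)*(l + 3)^2*(l + 2)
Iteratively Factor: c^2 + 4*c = (c + 4)*(c)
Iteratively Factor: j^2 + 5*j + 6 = (j + 3)*(j + 2)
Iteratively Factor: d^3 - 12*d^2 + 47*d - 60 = (d - 4)*(d^2 - 8*d + 15) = (d - 5)*(d - 4)*(d - 3)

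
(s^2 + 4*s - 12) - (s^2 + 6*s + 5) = -2*s - 17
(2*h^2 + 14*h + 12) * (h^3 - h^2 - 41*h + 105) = 2*h^5 + 12*h^4 - 84*h^3 - 376*h^2 + 978*h + 1260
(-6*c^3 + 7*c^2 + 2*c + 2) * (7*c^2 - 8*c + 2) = -42*c^5 + 97*c^4 - 54*c^3 + 12*c^2 - 12*c + 4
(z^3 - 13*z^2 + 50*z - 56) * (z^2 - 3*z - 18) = z^5 - 16*z^4 + 71*z^3 + 28*z^2 - 732*z + 1008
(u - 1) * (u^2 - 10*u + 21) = u^3 - 11*u^2 + 31*u - 21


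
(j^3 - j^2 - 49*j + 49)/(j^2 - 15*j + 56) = (j^2 + 6*j - 7)/(j - 8)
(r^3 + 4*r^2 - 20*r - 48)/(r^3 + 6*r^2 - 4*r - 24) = (r - 4)/(r - 2)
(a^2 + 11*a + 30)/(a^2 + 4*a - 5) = (a + 6)/(a - 1)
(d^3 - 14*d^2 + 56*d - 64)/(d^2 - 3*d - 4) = (d^2 - 10*d + 16)/(d + 1)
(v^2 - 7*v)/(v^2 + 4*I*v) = (v - 7)/(v + 4*I)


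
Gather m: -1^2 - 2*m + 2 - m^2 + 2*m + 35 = 36 - m^2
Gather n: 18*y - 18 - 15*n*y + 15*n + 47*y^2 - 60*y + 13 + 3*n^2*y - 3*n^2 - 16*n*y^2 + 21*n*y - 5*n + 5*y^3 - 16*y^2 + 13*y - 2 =n^2*(3*y - 3) + n*(-16*y^2 + 6*y + 10) + 5*y^3 + 31*y^2 - 29*y - 7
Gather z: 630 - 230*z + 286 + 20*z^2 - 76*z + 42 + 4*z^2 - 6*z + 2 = 24*z^2 - 312*z + 960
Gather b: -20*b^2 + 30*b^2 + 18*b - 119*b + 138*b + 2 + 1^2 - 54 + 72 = 10*b^2 + 37*b + 21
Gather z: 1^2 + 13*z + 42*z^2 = 42*z^2 + 13*z + 1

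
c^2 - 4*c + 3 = (c - 3)*(c - 1)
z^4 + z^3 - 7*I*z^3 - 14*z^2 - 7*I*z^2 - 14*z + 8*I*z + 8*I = (z + 1)*(z - 4*I)*(z - 2*I)*(z - I)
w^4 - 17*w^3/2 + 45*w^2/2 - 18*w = w*(w - 4)*(w - 3)*(w - 3/2)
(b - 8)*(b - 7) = b^2 - 15*b + 56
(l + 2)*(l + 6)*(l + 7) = l^3 + 15*l^2 + 68*l + 84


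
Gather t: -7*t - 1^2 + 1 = -7*t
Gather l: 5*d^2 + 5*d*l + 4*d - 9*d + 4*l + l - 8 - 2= 5*d^2 - 5*d + l*(5*d + 5) - 10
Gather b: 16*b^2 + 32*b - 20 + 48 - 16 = 16*b^2 + 32*b + 12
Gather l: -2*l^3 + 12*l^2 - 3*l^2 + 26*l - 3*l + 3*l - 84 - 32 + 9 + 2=-2*l^3 + 9*l^2 + 26*l - 105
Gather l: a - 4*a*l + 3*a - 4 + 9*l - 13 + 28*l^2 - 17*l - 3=4*a + 28*l^2 + l*(-4*a - 8) - 20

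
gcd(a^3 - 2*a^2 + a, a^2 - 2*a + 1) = a^2 - 2*a + 1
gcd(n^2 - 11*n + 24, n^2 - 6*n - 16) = n - 8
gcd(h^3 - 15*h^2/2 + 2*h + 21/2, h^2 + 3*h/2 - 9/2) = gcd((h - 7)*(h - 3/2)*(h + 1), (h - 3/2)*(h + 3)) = h - 3/2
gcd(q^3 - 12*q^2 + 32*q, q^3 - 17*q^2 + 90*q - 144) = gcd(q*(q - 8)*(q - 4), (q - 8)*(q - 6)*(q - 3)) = q - 8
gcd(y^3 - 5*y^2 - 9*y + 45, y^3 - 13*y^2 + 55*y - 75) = y^2 - 8*y + 15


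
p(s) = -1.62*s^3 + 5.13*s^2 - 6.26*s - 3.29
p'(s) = -4.86*s^2 + 10.26*s - 6.26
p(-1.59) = 26.14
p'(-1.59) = -34.86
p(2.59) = -13.24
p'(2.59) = -12.29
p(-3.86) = 190.48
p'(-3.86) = -118.28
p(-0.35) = -0.40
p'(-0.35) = -10.45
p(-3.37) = 138.07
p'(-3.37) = -96.03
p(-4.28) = 244.49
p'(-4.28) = -139.20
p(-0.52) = 1.58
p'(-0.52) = -12.91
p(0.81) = -5.86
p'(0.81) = -1.14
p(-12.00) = 3609.91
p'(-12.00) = -829.22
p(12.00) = -2139.05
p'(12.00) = -582.98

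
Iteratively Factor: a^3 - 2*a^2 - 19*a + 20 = (a - 1)*(a^2 - a - 20) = (a - 1)*(a + 4)*(a - 5)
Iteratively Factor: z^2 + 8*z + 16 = (z + 4)*(z + 4)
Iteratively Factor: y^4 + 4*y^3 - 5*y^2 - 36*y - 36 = (y + 2)*(y^3 + 2*y^2 - 9*y - 18) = (y + 2)*(y + 3)*(y^2 - y - 6) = (y + 2)^2*(y + 3)*(y - 3)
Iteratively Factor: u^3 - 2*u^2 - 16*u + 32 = (u + 4)*(u^2 - 6*u + 8) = (u - 4)*(u + 4)*(u - 2)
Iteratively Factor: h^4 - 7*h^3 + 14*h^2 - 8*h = (h)*(h^3 - 7*h^2 + 14*h - 8) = h*(h - 4)*(h^2 - 3*h + 2) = h*(h - 4)*(h - 2)*(h - 1)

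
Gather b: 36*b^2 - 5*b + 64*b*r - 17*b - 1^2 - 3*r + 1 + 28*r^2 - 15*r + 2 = 36*b^2 + b*(64*r - 22) + 28*r^2 - 18*r + 2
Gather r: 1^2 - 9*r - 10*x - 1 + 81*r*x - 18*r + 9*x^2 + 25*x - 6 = r*(81*x - 27) + 9*x^2 + 15*x - 6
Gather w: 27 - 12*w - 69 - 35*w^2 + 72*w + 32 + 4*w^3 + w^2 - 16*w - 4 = 4*w^3 - 34*w^2 + 44*w - 14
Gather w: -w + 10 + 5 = 15 - w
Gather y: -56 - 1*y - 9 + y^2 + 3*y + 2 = y^2 + 2*y - 63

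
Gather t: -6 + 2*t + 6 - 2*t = 0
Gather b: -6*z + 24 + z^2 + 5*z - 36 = z^2 - z - 12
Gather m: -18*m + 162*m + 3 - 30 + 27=144*m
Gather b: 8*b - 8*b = 0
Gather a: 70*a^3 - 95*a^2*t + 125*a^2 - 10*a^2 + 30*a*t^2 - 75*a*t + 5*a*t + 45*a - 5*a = 70*a^3 + a^2*(115 - 95*t) + a*(30*t^2 - 70*t + 40)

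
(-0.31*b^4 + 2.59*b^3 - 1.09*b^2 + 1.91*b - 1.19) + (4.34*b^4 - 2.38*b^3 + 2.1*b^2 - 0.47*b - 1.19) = 4.03*b^4 + 0.21*b^3 + 1.01*b^2 + 1.44*b - 2.38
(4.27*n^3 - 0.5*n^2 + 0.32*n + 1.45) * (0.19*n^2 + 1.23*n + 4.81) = 0.8113*n^5 + 5.1571*n^4 + 19.9845*n^3 - 1.7359*n^2 + 3.3227*n + 6.9745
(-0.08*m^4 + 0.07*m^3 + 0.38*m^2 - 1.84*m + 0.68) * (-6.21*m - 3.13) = 0.4968*m^5 - 0.1843*m^4 - 2.5789*m^3 + 10.237*m^2 + 1.5364*m - 2.1284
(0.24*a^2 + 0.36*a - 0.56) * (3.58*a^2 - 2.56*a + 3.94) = 0.8592*a^4 + 0.6744*a^3 - 1.9808*a^2 + 2.852*a - 2.2064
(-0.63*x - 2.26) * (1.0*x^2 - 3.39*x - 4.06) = -0.63*x^3 - 0.1243*x^2 + 10.2192*x + 9.1756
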